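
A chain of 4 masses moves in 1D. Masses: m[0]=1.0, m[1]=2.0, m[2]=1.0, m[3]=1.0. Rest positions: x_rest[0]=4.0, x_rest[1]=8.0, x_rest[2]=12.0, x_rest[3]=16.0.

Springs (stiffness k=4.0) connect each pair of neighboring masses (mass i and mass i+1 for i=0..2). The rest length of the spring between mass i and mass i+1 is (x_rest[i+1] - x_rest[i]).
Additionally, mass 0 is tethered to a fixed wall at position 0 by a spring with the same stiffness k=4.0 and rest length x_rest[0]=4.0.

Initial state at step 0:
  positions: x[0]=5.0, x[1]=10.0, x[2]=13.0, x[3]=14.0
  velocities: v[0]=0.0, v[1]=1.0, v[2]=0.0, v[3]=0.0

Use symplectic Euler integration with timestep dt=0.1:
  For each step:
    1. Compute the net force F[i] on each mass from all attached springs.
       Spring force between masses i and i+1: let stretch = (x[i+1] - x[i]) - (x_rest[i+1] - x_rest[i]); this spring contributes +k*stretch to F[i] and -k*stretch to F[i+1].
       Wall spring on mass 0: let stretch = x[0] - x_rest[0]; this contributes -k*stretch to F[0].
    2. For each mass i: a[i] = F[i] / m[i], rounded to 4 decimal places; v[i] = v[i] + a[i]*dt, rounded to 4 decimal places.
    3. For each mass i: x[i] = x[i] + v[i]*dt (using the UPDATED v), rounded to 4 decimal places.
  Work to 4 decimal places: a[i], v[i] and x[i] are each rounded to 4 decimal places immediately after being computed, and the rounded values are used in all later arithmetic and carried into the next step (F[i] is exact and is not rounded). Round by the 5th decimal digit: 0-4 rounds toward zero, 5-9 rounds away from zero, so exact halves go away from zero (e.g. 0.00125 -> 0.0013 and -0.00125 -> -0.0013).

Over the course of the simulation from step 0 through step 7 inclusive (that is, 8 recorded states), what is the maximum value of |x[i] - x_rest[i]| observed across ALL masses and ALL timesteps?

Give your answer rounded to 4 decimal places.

Step 0: x=[5.0000 10.0000 13.0000 14.0000] v=[0.0000 1.0000 0.0000 0.0000]
Step 1: x=[5.0000 10.0600 12.9200 14.1200] v=[0.0000 0.6000 -0.8000 1.2000]
Step 2: x=[5.0024 10.0760 12.7736 14.3520] v=[0.0240 0.1600 -1.4640 2.3200]
Step 3: x=[5.0077 10.0445 12.5824 14.6809] v=[0.0525 -0.3152 -1.9117 3.2886]
Step 4: x=[5.0141 9.9630 12.3737 15.0858] v=[0.0641 -0.8150 -2.0875 4.0492]
Step 5: x=[5.0179 9.8307 12.1770 15.5422] v=[0.0380 -1.3226 -1.9669 4.5644]
Step 6: x=[5.0135 9.6491 12.0211 16.0240] v=[-0.0440 -1.8159 -1.5593 4.8183]
Step 7: x=[4.9940 9.4222 11.9304 16.5057] v=[-0.1952 -2.2686 -0.9069 4.8171]
Max displacement = 2.0760

Answer: 2.0760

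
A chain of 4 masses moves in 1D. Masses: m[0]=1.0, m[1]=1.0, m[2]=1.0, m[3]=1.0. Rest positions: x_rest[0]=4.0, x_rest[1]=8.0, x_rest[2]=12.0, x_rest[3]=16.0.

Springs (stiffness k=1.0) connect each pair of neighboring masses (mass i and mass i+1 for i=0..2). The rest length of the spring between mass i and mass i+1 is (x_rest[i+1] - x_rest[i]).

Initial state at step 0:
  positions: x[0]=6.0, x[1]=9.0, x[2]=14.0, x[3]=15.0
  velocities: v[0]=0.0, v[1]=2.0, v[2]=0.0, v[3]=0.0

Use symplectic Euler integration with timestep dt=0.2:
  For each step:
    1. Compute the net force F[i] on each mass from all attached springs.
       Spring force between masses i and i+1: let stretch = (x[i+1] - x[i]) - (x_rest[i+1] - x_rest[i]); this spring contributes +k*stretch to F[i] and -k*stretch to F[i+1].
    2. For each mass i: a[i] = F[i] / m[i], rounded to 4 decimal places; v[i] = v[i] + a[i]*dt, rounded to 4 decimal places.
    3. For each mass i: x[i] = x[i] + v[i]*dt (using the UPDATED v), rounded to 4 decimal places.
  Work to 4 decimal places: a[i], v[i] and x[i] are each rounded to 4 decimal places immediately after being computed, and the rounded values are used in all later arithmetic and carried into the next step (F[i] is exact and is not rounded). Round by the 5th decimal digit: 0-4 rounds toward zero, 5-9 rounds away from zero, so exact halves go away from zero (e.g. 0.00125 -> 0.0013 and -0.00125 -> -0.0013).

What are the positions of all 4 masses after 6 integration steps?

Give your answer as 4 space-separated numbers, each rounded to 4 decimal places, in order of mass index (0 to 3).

Answer: 5.8971 11.3194 12.3156 16.8681

Derivation:
Step 0: x=[6.0000 9.0000 14.0000 15.0000] v=[0.0000 2.0000 0.0000 0.0000]
Step 1: x=[5.9600 9.4800 13.8400 15.1200] v=[-0.2000 2.4000 -0.8000 0.6000]
Step 2: x=[5.9008 9.9936 13.5568 15.3488] v=[-0.2960 2.5680 -1.4160 1.1440]
Step 3: x=[5.8453 10.4860 13.2028 15.6659] v=[-0.2774 2.4621 -1.7702 1.5856]
Step 4: x=[5.8154 10.9015 12.8386 16.0445] v=[-0.1493 2.0773 -1.8209 1.8930]
Step 5: x=[5.8290 11.1910 12.5252 16.4549] v=[0.0679 1.4475 -1.5671 2.0518]
Step 6: x=[5.8971 11.3194 12.3156 16.8681] v=[0.3403 0.6419 -1.0480 2.0659]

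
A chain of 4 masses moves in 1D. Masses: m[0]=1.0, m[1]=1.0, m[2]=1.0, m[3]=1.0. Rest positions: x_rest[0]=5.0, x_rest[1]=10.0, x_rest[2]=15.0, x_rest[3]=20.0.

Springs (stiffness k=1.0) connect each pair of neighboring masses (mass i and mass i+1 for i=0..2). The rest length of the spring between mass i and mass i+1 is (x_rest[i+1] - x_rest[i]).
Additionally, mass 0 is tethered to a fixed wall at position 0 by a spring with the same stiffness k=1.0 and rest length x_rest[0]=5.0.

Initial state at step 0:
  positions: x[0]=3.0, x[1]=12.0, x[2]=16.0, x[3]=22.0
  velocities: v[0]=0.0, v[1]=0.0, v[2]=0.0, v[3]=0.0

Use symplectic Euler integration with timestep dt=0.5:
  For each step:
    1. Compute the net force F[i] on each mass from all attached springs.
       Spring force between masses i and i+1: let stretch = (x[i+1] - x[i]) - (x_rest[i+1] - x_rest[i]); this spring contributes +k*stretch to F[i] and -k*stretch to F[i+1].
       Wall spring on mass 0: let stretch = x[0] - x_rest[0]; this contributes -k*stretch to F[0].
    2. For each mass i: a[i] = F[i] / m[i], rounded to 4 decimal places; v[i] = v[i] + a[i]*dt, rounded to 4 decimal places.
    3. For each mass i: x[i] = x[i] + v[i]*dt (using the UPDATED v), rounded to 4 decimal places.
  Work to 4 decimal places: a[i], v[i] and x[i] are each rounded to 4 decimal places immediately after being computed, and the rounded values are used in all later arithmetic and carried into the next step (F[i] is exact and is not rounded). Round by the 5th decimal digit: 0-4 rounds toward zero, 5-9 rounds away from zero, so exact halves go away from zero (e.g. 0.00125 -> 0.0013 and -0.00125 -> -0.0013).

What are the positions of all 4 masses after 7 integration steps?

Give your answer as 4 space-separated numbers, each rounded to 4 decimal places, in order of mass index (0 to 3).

Step 0: x=[3.0000 12.0000 16.0000 22.0000] v=[0.0000 0.0000 0.0000 0.0000]
Step 1: x=[4.5000 10.7500 16.5000 21.7500] v=[3.0000 -2.5000 1.0000 -0.5000]
Step 2: x=[6.4375 9.3750 16.8750 21.4375] v=[3.8750 -2.7500 0.7500 -0.6250]
Step 3: x=[7.5000 9.1406 16.5156 21.2344] v=[2.1250 -0.4688 -0.7188 -0.4063]
Step 4: x=[7.0977 10.3398 15.4922 21.1016] v=[-0.8047 2.3984 -2.0469 -0.2657]
Step 5: x=[5.7315 12.0166 14.5830 20.8164] v=[-2.7325 3.3536 -1.8184 -0.5704]
Step 6: x=[4.5037 12.7638 14.5906 20.2229] v=[-2.4557 1.4943 0.0151 -1.1871]
Step 7: x=[4.2150 11.9026 15.5496 19.4713] v=[-0.5775 -1.7224 1.9179 -1.5033]

Answer: 4.2150 11.9026 15.5496 19.4713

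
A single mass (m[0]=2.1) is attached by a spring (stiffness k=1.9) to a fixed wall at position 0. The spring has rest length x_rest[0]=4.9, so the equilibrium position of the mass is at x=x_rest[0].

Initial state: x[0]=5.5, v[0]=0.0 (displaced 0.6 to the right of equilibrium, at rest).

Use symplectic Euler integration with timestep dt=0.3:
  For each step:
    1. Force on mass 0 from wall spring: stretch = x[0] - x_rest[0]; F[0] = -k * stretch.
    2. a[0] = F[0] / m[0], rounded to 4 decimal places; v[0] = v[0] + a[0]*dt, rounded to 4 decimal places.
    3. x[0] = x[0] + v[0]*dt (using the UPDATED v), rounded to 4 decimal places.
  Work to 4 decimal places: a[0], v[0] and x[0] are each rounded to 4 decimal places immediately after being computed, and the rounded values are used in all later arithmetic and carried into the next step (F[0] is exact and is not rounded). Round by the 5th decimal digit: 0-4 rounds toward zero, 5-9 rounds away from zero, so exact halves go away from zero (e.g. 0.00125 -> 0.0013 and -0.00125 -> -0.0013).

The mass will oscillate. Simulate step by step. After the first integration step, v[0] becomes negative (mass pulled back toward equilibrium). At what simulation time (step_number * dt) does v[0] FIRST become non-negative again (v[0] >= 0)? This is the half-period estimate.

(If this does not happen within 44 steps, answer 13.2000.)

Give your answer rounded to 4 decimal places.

Step 0: x=[5.5000] v=[0.0000]
Step 1: x=[5.4511] v=[-0.1629]
Step 2: x=[5.3574] v=[-0.3125]
Step 3: x=[5.2264] v=[-0.4366]
Step 4: x=[5.0688] v=[-0.5252]
Step 5: x=[4.8975] v=[-0.5710]
Step 6: x=[4.7264] v=[-0.5703]
Step 7: x=[4.5694] v=[-0.5232]
Step 8: x=[4.4394] v=[-0.4335]
Step 9: x=[4.3469] v=[-0.3085]
Step 10: x=[4.2994] v=[-0.1584]
Step 11: x=[4.3008] v=[0.0046]
First v>=0 after going negative at step 11, time=3.3000

Answer: 3.3000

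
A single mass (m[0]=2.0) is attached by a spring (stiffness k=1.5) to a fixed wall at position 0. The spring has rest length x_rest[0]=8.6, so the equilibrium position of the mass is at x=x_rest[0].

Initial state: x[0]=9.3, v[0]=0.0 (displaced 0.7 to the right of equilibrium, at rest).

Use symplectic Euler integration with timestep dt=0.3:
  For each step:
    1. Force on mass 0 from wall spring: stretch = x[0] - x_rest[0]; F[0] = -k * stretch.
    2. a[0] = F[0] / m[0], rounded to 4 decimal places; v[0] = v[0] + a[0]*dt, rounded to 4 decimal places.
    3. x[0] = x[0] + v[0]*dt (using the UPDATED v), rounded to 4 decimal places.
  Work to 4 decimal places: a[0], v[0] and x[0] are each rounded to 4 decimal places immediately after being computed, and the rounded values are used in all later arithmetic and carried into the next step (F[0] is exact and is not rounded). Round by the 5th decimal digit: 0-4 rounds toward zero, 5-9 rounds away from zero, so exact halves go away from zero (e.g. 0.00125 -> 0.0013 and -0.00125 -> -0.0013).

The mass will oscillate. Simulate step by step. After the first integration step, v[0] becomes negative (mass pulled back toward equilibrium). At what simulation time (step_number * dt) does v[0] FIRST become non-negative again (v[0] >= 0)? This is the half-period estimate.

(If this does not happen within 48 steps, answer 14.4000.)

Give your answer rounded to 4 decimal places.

Answer: 3.9000

Derivation:
Step 0: x=[9.3000] v=[0.0000]
Step 1: x=[9.2528] v=[-0.1575]
Step 2: x=[9.1615] v=[-0.3044]
Step 3: x=[9.0323] v=[-0.4307]
Step 4: x=[8.8739] v=[-0.5280]
Step 5: x=[8.6970] v=[-0.5896]
Step 6: x=[8.5136] v=[-0.6114]
Step 7: x=[8.3360] v=[-0.5920]
Step 8: x=[8.1762] v=[-0.5326]
Step 9: x=[8.0450] v=[-0.4372]
Step 10: x=[7.9513] v=[-0.3123]
Step 11: x=[7.9014] v=[-0.1664]
Step 12: x=[7.8986] v=[-0.0092]
Step 13: x=[7.9432] v=[0.1486]
First v>=0 after going negative at step 13, time=3.9000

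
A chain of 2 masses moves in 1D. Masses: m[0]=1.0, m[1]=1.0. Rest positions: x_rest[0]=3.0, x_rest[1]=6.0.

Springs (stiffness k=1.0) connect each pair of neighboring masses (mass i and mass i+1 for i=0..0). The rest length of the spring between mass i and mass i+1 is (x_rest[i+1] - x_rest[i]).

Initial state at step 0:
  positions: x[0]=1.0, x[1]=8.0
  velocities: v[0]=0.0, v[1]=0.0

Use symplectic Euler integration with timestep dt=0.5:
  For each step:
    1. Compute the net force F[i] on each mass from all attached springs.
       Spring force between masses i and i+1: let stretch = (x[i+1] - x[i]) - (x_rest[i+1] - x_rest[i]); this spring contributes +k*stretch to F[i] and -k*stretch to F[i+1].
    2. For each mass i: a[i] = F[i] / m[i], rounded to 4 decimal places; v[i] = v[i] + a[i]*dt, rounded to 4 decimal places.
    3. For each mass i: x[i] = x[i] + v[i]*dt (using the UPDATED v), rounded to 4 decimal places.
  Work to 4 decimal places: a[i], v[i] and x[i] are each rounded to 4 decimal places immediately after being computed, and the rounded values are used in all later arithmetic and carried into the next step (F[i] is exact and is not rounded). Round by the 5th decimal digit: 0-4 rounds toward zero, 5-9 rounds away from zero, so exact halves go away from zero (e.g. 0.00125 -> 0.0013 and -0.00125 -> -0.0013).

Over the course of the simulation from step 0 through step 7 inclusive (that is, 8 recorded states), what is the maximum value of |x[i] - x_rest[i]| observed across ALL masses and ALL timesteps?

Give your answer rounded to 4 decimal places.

Step 0: x=[1.0000 8.0000] v=[0.0000 0.0000]
Step 1: x=[2.0000 7.0000] v=[2.0000 -2.0000]
Step 2: x=[3.5000 5.5000] v=[3.0000 -3.0000]
Step 3: x=[4.7500 4.2500] v=[2.5000 -2.5000]
Step 4: x=[5.1250 3.8750] v=[0.7500 -0.7500]
Step 5: x=[4.4375 4.5625] v=[-1.3750 1.3750]
Step 6: x=[3.0313 5.9688] v=[-2.8125 2.8125]
Step 7: x=[1.6094 7.3907] v=[-2.8438 2.8438]
Max displacement = 2.1250

Answer: 2.1250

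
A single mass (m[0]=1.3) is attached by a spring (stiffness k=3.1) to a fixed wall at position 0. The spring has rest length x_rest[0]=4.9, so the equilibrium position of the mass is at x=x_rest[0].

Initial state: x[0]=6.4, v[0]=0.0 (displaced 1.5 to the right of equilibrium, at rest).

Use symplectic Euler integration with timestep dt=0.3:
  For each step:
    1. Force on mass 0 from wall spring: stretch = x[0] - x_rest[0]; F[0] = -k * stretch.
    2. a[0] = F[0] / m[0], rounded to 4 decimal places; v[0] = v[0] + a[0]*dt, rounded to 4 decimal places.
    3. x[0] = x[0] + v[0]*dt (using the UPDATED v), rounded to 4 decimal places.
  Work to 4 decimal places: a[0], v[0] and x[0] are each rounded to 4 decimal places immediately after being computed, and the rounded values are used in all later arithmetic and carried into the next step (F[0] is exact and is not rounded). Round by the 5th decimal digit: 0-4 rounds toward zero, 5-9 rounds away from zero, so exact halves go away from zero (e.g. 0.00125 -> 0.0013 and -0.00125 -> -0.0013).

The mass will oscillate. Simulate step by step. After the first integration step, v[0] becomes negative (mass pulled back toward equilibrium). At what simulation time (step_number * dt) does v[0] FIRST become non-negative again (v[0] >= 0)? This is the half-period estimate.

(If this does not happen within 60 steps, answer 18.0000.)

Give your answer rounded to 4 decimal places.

Answer: 2.1000

Derivation:
Step 0: x=[6.4000] v=[0.0000]
Step 1: x=[6.0781] v=[-1.0731]
Step 2: x=[5.5033] v=[-1.9159]
Step 3: x=[4.7991] v=[-2.3475]
Step 4: x=[4.1165] v=[-2.2753]
Step 5: x=[3.6021] v=[-1.7148]
Step 6: x=[3.3662] v=[-0.7863]
Step 7: x=[3.4595] v=[0.3110]
First v>=0 after going negative at step 7, time=2.1000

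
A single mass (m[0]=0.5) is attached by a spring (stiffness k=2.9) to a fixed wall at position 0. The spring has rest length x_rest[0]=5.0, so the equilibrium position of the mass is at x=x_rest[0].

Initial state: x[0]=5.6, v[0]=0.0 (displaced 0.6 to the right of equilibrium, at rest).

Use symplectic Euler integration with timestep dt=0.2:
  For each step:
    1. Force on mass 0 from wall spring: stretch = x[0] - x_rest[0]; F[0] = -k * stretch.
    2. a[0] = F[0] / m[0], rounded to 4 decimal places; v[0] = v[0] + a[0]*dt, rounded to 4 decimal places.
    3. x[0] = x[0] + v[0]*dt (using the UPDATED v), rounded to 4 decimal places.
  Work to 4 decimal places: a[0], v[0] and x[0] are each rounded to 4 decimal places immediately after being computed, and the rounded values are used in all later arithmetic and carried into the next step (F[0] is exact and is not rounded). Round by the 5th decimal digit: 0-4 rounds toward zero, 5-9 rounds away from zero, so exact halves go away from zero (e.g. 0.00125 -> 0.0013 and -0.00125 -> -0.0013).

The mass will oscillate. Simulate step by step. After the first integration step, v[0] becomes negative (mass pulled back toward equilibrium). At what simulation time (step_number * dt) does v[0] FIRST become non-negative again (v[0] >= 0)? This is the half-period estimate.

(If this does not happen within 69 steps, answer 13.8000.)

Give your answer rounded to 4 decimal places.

Answer: 1.4000

Derivation:
Step 0: x=[5.6000] v=[0.0000]
Step 1: x=[5.4608] v=[-0.6960]
Step 2: x=[5.2147] v=[-1.2305]
Step 3: x=[4.9188] v=[-1.4796]
Step 4: x=[4.6417] v=[-1.3854]
Step 5: x=[4.4477] v=[-0.9698]
Step 6: x=[4.3819] v=[-0.3291]
Step 7: x=[4.4595] v=[0.3879]
First v>=0 after going negative at step 7, time=1.4000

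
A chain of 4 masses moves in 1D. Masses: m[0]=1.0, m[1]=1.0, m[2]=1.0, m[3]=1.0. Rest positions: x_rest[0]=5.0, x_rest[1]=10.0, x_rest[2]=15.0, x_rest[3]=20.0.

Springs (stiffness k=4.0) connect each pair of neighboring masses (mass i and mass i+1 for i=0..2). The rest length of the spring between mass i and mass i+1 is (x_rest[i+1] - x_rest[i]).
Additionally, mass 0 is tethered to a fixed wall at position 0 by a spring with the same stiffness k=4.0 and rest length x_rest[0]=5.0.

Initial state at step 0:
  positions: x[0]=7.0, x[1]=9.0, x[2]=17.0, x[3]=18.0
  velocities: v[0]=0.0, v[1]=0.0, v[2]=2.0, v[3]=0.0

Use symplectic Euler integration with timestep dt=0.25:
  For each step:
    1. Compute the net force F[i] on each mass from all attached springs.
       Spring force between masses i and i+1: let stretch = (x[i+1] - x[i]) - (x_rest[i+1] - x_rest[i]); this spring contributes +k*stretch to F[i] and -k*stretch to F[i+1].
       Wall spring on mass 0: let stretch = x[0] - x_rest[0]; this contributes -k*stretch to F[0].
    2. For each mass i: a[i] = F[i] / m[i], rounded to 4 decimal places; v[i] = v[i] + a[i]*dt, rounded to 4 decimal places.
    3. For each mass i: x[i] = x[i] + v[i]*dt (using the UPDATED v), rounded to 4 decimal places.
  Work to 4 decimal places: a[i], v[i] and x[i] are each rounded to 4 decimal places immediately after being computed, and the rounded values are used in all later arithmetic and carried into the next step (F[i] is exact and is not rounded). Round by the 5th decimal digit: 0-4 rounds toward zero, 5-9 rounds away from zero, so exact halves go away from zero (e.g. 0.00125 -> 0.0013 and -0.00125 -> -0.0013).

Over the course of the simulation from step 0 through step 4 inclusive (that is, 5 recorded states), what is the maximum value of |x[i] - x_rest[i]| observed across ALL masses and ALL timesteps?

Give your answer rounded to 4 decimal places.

Answer: 2.2500

Derivation:
Step 0: x=[7.0000 9.0000 17.0000 18.0000] v=[0.0000 0.0000 2.0000 0.0000]
Step 1: x=[5.7500 10.5000 15.7500 19.0000] v=[-5.0000 6.0000 -5.0000 4.0000]
Step 2: x=[4.2500 12.1250 14.0000 20.4375] v=[-6.0000 6.5000 -7.0000 5.7500]
Step 3: x=[3.6563 12.2500 13.3906 21.5156] v=[-2.3750 0.5000 -2.4375 4.3125]
Step 4: x=[4.2969 10.5117 14.5273 21.8125] v=[2.5624 -6.9531 4.5469 1.1875]
Max displacement = 2.2500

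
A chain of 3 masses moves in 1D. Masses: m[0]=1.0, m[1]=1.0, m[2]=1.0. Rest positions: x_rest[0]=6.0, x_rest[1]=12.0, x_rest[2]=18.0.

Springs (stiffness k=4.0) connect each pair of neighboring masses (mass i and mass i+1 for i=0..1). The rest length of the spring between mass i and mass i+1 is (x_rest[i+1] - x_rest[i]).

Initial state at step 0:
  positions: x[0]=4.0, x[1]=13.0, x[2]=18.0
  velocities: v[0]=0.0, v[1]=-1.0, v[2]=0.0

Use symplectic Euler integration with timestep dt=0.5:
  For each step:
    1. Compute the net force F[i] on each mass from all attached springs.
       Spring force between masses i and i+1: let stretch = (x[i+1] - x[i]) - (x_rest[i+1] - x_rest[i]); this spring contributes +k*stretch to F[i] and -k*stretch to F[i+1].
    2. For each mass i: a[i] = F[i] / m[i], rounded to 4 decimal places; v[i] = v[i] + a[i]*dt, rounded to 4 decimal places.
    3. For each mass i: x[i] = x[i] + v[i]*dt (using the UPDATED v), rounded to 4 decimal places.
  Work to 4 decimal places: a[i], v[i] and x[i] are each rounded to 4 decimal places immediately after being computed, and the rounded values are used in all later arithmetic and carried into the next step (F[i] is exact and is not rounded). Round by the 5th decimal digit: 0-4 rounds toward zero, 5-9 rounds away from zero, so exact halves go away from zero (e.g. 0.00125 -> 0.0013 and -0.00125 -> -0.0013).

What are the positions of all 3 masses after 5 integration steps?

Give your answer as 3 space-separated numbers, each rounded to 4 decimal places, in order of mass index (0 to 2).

Answer: 3.0000 12.5000 17.0000

Derivation:
Step 0: x=[4.0000 13.0000 18.0000] v=[0.0000 -1.0000 0.0000]
Step 1: x=[7.0000 8.5000 19.0000] v=[6.0000 -9.0000 2.0000]
Step 2: x=[5.5000 13.0000 15.5000] v=[-3.0000 9.0000 -7.0000]
Step 3: x=[5.5000 12.5000 15.5000] v=[0.0000 -1.0000 0.0000]
Step 4: x=[6.5000 8.0000 18.5000] v=[2.0000 -9.0000 6.0000]
Step 5: x=[3.0000 12.5000 17.0000] v=[-7.0000 9.0000 -3.0000]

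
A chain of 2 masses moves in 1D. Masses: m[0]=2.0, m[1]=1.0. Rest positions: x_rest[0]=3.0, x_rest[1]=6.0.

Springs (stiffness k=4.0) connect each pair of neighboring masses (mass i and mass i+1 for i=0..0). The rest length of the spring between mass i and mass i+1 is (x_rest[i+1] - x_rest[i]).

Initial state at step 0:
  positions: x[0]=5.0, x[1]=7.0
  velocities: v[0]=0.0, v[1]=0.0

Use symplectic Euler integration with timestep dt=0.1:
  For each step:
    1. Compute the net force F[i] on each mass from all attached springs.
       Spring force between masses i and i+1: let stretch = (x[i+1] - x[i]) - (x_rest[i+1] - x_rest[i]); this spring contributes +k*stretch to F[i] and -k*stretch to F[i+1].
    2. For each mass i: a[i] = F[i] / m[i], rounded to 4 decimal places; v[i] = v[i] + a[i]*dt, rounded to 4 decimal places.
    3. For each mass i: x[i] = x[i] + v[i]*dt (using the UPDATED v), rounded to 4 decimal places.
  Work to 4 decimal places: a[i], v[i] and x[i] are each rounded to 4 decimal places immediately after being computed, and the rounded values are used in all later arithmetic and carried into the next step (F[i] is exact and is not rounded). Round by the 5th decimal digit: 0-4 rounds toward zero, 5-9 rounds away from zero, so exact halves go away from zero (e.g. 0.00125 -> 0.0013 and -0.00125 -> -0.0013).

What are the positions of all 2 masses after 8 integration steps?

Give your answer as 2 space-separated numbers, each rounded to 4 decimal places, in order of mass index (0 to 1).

Step 0: x=[5.0000 7.0000] v=[0.0000 0.0000]
Step 1: x=[4.9800 7.0400] v=[-0.2000 0.4000]
Step 2: x=[4.9412 7.1176] v=[-0.3880 0.7760]
Step 3: x=[4.8859 7.2281] v=[-0.5527 1.1054]
Step 4: x=[4.8175 7.3650] v=[-0.6843 1.3685]
Step 5: x=[4.7400 7.5200] v=[-0.7748 1.5495]
Step 6: x=[4.6581 7.6838] v=[-0.8188 1.6375]
Step 7: x=[4.5767 7.8465] v=[-0.8137 1.6272]
Step 8: x=[4.5007 7.9984] v=[-0.7597 1.5193]

Answer: 4.5007 7.9984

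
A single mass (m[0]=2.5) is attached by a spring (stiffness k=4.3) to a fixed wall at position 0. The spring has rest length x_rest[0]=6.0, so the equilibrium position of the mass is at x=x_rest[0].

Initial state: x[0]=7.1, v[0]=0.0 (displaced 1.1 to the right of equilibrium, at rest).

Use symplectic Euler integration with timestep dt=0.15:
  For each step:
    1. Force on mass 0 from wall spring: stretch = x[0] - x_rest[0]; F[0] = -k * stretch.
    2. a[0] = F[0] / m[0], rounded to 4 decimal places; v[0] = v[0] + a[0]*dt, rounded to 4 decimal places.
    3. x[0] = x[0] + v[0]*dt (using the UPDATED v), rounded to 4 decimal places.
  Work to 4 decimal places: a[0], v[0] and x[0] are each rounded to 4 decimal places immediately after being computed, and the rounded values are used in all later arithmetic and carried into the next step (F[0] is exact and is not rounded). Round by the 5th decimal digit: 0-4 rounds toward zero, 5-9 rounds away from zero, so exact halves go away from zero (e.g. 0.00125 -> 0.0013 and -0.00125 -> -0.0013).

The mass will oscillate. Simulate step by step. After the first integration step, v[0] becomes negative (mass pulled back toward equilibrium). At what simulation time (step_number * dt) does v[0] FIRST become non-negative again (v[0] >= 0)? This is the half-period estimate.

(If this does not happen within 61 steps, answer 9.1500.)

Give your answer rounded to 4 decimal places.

Answer: 2.4000

Derivation:
Step 0: x=[7.1000] v=[0.0000]
Step 1: x=[7.0574] v=[-0.2838]
Step 2: x=[6.9739] v=[-0.5566]
Step 3: x=[6.8527] v=[-0.8079]
Step 4: x=[6.6985] v=[-1.0279]
Step 5: x=[6.5173] v=[-1.2081]
Step 6: x=[6.3161] v=[-1.3416]
Step 7: x=[6.1026] v=[-1.4232]
Step 8: x=[5.8851] v=[-1.4497]
Step 9: x=[5.6721] v=[-1.4201]
Step 10: x=[5.4718] v=[-1.3355]
Step 11: x=[5.2919] v=[-1.1992]
Step 12: x=[5.1394] v=[-1.0165]
Step 13: x=[5.0202] v=[-0.7945]
Step 14: x=[4.9389] v=[-0.5417]
Step 15: x=[4.8987] v=[-0.2679]
Step 16: x=[4.9011] v=[0.0162]
First v>=0 after going negative at step 16, time=2.4000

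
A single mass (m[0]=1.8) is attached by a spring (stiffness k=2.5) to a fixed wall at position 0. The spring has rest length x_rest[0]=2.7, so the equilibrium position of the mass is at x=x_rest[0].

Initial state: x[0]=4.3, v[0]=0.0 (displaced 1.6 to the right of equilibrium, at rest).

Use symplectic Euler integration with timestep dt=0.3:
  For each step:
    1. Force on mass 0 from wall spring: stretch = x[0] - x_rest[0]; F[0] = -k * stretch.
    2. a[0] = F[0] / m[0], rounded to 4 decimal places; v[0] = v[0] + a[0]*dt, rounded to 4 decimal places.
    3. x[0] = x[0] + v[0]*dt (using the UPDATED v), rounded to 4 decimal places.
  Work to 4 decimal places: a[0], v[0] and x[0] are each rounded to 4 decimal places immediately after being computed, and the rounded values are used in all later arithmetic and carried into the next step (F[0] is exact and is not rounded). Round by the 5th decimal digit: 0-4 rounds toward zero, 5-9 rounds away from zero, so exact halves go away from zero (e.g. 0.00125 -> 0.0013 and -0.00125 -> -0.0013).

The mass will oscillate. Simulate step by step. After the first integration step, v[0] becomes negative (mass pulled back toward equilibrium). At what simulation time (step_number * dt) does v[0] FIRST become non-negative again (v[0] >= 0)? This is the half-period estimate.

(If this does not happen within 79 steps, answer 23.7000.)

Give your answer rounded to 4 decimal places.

Step 0: x=[4.3000] v=[0.0000]
Step 1: x=[4.1000] v=[-0.6667]
Step 2: x=[3.7250] v=[-1.2500]
Step 3: x=[3.2219] v=[-1.6771]
Step 4: x=[2.6535] v=[-1.8946]
Step 5: x=[2.0909] v=[-1.8752]
Step 6: x=[1.6045] v=[-1.6214]
Step 7: x=[1.2550] v=[-1.1650]
Step 8: x=[1.0861] v=[-0.5629]
Step 9: x=[1.1190] v=[0.1096]
First v>=0 after going negative at step 9, time=2.7000

Answer: 2.7000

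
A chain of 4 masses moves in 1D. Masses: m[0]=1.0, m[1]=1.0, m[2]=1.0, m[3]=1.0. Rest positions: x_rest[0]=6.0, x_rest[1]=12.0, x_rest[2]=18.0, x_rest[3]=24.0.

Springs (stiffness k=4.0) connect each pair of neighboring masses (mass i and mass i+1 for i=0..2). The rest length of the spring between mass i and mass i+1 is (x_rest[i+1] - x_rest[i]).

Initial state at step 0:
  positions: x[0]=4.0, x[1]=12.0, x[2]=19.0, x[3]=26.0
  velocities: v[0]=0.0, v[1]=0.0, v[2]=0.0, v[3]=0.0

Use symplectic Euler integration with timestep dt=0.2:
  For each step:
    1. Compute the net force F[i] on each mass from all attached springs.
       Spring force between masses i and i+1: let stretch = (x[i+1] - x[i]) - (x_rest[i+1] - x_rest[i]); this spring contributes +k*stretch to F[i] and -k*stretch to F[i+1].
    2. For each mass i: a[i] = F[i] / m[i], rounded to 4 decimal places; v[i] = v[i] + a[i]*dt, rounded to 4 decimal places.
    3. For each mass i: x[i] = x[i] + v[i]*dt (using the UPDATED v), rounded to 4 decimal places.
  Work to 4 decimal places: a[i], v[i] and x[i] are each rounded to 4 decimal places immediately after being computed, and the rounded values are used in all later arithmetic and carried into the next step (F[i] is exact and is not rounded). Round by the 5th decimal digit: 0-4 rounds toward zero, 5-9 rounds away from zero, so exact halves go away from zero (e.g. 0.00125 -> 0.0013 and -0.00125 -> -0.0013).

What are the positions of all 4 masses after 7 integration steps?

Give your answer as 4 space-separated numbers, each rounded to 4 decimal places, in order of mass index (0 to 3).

Step 0: x=[4.0000 12.0000 19.0000 26.0000] v=[0.0000 0.0000 0.0000 0.0000]
Step 1: x=[4.3200 11.8400 19.0000 25.8400] v=[1.6000 -0.8000 0.0000 -0.8000]
Step 2: x=[4.8832 11.6224 18.9488 25.5456] v=[2.8160 -1.0880 -0.2560 -1.4720]
Step 3: x=[5.5647 11.4988 18.7809 25.1557] v=[3.4074 -0.6182 -0.8397 -1.9494]
Step 4: x=[6.2356 11.5908 18.4678 24.7059] v=[3.3547 0.4602 -1.5655 -2.2492]
Step 5: x=[6.8034 11.9263 18.0525 24.2180] v=[2.8389 1.6776 -2.0766 -2.4397]
Step 6: x=[7.2308 12.4223 17.6435 23.7036] v=[2.1372 2.4802 -2.0452 -2.5721]
Step 7: x=[7.5289 12.9231 17.3687 23.1796] v=[1.4904 2.5040 -1.3741 -2.6202]

Answer: 7.5289 12.9231 17.3687 23.1796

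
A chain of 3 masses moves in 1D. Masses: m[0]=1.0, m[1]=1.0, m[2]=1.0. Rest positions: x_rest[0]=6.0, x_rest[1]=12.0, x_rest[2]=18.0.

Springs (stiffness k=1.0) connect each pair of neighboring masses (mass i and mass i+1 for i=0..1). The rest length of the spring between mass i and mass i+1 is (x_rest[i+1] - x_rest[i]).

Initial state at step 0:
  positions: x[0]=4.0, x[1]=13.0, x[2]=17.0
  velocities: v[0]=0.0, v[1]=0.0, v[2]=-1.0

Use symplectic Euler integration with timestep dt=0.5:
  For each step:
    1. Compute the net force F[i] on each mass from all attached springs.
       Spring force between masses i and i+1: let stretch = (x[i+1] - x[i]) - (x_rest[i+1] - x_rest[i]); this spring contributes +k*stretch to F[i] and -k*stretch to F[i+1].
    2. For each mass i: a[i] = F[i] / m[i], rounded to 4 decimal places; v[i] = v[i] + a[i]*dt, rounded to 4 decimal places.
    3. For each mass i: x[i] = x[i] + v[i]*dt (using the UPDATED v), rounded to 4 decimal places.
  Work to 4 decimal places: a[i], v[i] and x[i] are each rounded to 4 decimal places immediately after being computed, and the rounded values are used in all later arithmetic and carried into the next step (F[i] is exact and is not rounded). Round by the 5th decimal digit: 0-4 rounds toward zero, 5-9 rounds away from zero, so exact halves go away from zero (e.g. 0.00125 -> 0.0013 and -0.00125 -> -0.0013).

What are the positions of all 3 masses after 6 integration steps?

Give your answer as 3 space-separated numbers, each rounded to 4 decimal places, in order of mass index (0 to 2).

Step 0: x=[4.0000 13.0000 17.0000] v=[0.0000 0.0000 -1.0000]
Step 1: x=[4.7500 11.7500 17.0000] v=[1.5000 -2.5000 0.0000]
Step 2: x=[5.7500 10.0625 17.1875] v=[2.0000 -3.3750 0.3750]
Step 3: x=[6.3282 9.0781 17.0938] v=[1.1563 -1.9688 -0.1875]
Step 4: x=[6.0938 9.4102 16.4961] v=[-0.4688 0.6641 -1.1954]
Step 5: x=[5.1885 10.6847 15.6269] v=[-1.8106 2.5489 -1.7384]
Step 6: x=[4.1573 11.8207 15.0222] v=[-2.0625 2.2719 -1.2095]

Answer: 4.1573 11.8207 15.0222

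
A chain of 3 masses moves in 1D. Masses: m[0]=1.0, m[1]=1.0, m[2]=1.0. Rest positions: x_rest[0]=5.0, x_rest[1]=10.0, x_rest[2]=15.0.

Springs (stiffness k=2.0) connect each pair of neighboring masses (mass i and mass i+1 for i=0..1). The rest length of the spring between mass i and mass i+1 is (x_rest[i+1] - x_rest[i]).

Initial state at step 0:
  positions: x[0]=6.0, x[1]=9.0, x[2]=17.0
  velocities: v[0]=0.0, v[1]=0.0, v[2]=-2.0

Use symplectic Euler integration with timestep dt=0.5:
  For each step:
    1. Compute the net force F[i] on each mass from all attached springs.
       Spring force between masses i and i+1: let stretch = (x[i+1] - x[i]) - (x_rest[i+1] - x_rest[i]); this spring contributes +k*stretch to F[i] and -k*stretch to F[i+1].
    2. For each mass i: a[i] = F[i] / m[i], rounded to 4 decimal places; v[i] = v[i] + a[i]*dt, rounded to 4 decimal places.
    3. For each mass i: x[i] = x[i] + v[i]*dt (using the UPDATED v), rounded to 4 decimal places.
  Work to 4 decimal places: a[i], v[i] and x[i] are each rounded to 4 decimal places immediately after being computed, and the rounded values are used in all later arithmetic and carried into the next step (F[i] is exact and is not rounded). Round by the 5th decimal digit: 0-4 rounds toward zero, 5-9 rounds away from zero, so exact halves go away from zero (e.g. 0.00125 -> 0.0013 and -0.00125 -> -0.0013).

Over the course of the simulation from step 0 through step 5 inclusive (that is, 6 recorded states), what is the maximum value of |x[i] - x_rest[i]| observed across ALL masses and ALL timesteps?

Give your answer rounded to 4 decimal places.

Step 0: x=[6.0000 9.0000 17.0000] v=[0.0000 0.0000 -2.0000]
Step 1: x=[5.0000 11.5000 14.5000] v=[-2.0000 5.0000 -5.0000]
Step 2: x=[4.7500 12.2500 13.0000] v=[-0.5000 1.5000 -3.0000]
Step 3: x=[5.7500 9.6250 13.6250] v=[2.0000 -5.2500 1.2500]
Step 4: x=[6.1875 7.0625 14.7500] v=[0.8750 -5.1250 2.2500]
Step 5: x=[4.5625 7.9063 14.5313] v=[-3.2500 1.6875 -0.4375]
Max displacement = 2.9375

Answer: 2.9375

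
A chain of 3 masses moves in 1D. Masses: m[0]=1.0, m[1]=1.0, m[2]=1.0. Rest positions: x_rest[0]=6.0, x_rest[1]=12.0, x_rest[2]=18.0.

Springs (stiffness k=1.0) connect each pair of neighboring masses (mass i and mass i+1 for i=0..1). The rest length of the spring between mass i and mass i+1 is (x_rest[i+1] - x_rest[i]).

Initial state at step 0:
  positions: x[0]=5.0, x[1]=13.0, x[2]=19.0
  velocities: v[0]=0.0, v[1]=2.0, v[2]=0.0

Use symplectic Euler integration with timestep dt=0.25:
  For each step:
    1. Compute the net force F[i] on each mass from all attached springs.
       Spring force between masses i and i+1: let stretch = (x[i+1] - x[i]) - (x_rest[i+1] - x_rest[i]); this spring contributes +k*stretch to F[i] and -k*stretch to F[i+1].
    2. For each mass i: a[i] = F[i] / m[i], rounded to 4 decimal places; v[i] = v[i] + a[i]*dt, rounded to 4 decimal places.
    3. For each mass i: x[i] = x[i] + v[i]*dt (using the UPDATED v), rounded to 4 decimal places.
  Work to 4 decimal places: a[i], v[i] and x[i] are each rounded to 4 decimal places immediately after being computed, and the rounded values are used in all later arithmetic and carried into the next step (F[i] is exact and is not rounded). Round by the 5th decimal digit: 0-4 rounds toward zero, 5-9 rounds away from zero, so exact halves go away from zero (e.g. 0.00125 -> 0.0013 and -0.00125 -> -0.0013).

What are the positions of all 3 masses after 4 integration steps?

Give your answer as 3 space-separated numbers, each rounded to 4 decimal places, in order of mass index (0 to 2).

Step 0: x=[5.0000 13.0000 19.0000] v=[0.0000 2.0000 0.0000]
Step 1: x=[5.1250 13.3750 19.0000] v=[0.5000 1.5000 0.0000]
Step 2: x=[5.3906 13.5860 19.0235] v=[1.0625 0.8438 0.0938]
Step 3: x=[5.7935 13.6246 19.0821] v=[1.6114 0.1543 0.2344]
Step 4: x=[6.3108 13.5148 19.1746] v=[2.0692 -0.4391 0.3700]

Answer: 6.3108 13.5148 19.1746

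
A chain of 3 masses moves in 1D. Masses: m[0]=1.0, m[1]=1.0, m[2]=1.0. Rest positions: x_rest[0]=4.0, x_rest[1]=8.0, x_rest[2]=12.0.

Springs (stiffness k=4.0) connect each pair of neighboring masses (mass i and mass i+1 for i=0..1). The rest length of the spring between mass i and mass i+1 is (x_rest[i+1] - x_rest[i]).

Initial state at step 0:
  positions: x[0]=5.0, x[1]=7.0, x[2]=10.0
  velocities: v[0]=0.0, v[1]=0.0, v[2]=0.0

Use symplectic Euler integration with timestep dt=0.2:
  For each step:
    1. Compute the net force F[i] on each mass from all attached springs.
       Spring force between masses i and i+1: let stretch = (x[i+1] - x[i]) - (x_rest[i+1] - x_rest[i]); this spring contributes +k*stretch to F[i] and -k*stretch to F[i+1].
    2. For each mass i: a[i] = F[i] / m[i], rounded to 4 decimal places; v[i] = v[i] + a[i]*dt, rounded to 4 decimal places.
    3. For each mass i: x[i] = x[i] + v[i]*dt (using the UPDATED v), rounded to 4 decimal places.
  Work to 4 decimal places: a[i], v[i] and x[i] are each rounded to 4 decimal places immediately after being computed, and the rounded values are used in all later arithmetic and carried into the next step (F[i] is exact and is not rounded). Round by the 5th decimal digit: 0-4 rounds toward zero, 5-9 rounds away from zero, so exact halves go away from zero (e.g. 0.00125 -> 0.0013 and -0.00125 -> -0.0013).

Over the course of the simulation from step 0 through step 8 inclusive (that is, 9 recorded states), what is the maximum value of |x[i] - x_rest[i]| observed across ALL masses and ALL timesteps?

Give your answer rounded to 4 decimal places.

Answer: 2.0869

Derivation:
Step 0: x=[5.0000 7.0000 10.0000] v=[0.0000 0.0000 0.0000]
Step 1: x=[4.6800 7.1600 10.1600] v=[-1.6000 0.8000 0.8000]
Step 2: x=[4.1168 7.4032 10.4800] v=[-2.8160 1.2160 1.6000]
Step 3: x=[3.4394 7.6129 10.9477] v=[-3.3869 1.0483 2.3386]
Step 4: x=[2.7898 7.6884 11.5219] v=[-3.2481 0.3773 2.8708]
Step 5: x=[2.2840 7.5934 12.1227] v=[-2.5292 -0.4748 3.0040]
Step 6: x=[1.9877 7.3736 12.6388] v=[-1.4817 -1.0989 2.5806]
Step 7: x=[1.9131 7.1345 12.9525] v=[-0.3730 -1.1955 1.5684]
Step 8: x=[2.0339 6.9909 12.9753] v=[0.6041 -0.7182 0.1140]
Max displacement = 2.0869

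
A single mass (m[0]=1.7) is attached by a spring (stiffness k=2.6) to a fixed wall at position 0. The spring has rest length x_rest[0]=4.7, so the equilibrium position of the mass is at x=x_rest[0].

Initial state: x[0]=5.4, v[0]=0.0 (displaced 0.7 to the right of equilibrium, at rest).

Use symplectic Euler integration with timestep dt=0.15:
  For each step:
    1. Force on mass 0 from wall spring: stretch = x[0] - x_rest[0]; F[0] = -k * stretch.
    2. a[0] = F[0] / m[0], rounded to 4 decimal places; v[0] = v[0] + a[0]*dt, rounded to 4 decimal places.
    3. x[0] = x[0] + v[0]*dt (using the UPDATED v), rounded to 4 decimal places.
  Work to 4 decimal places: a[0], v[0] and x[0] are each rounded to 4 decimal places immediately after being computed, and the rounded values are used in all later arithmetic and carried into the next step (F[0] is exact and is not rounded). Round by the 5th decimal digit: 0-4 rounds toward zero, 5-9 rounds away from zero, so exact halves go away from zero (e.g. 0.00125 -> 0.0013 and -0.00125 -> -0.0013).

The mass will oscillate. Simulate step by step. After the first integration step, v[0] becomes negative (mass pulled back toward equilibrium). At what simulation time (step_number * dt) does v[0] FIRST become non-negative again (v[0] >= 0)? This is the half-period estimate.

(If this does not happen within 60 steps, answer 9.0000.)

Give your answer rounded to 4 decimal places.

Step 0: x=[5.4000] v=[0.0000]
Step 1: x=[5.3759] v=[-0.1606]
Step 2: x=[5.3285] v=[-0.3157]
Step 3: x=[5.2595] v=[-0.4599]
Step 4: x=[5.1713] v=[-0.5883]
Step 5: x=[5.0668] v=[-0.6964]
Step 6: x=[4.9497] v=[-0.7806]
Step 7: x=[4.8240] v=[-0.8379]
Step 8: x=[4.6941] v=[-0.8663]
Step 9: x=[4.5644] v=[-0.8650]
Step 10: x=[4.4393] v=[-0.8339]
Step 11: x=[4.3232] v=[-0.7741]
Step 12: x=[4.2200] v=[-0.6877]
Step 13: x=[4.1334] v=[-0.5776]
Step 14: x=[4.0663] v=[-0.4476]
Step 15: x=[4.0210] v=[-0.3022]
Step 16: x=[3.9990] v=[-0.1464]
Step 17: x=[4.0012] v=[0.0144]
First v>=0 after going negative at step 17, time=2.5500

Answer: 2.5500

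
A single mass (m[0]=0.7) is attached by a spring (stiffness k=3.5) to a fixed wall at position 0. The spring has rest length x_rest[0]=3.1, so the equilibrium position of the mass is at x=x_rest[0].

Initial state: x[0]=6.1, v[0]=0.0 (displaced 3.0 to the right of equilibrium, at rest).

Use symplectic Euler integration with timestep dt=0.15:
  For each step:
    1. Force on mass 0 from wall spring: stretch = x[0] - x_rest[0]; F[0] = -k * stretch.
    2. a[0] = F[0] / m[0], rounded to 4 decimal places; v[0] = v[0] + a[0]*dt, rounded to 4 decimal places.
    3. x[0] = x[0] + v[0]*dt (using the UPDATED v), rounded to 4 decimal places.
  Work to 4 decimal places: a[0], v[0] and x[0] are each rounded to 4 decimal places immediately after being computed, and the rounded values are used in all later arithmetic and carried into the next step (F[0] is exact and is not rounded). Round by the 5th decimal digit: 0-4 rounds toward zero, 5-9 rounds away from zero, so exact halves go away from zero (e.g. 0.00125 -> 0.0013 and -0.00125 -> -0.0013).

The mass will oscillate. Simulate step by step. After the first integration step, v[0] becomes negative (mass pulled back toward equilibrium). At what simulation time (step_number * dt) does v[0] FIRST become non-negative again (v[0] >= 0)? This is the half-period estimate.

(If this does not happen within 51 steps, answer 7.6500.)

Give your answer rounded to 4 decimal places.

Answer: 1.5000

Derivation:
Step 0: x=[6.1000] v=[0.0000]
Step 1: x=[5.7625] v=[-2.2500]
Step 2: x=[5.1255] v=[-4.2469]
Step 3: x=[4.2606] v=[-5.7660]
Step 4: x=[3.2651] v=[-6.6365]
Step 5: x=[2.2511] v=[-6.7603]
Step 6: x=[1.3326] v=[-6.1236]
Step 7: x=[0.6129] v=[-4.7981]
Step 8: x=[0.1730] v=[-2.9328]
Step 9: x=[0.0624] v=[-0.7376]
Step 10: x=[0.2935] v=[1.5406]
First v>=0 after going negative at step 10, time=1.5000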